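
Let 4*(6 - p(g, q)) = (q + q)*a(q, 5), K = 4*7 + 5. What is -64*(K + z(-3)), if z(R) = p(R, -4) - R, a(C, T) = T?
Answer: -3328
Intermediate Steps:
K = 33 (K = 28 + 5 = 33)
p(g, q) = 6 - 5*q/2 (p(g, q) = 6 - (q + q)*5/4 = 6 - 2*q*5/4 = 6 - 5*q/2)
z(R) = 16 - R (z(R) = (6 - 5/2*(-4)) - R = (6 + 10) - R = 16 - R)
-64*(K + z(-3)) = -64*(33 + (16 - 1*(-3))) = -64*(33 + (16 + 3)) = -64*(33 + 19) = -64*52 = -3328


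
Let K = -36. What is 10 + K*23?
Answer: -818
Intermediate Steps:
10 + K*23 = 10 - 36*23 = 10 - 828 = -818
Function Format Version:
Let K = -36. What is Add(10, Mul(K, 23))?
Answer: -818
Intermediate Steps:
Add(10, Mul(K, 23)) = Add(10, Mul(-36, 23)) = Add(10, -828) = -818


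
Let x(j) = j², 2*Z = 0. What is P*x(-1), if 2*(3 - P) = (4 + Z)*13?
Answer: -23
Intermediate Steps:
Z = 0 (Z = (½)*0 = 0)
P = -23 (P = 3 - (4 + 0)*13/2 = 3 - 2*13 = 3 - ½*52 = 3 - 26 = -23)
P*x(-1) = -23*(-1)² = -23*1 = -23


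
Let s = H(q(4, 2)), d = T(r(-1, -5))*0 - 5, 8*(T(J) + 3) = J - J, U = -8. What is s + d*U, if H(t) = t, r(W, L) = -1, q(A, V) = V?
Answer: 42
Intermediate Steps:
T(J) = -3 (T(J) = -3 + (J - J)/8 = -3 + (⅛)*0 = -3 + 0 = -3)
d = -5 (d = -3*0 - 5 = 0 - 5 = -5)
s = 2
s + d*U = 2 - 5*(-8) = 2 + 40 = 42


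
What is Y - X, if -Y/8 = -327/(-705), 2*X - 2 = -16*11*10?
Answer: 205693/235 ≈ 875.29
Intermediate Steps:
X = -879 (X = 1 + (-16*11*10)/2 = 1 + (-176*10)/2 = 1 + (½)*(-1760) = 1 - 880 = -879)
Y = -872/235 (Y = -(-2616)/(-705) = -(-2616)*(-1)/705 = -8*109/235 = -872/235 ≈ -3.7106)
Y - X = -872/235 - 1*(-879) = -872/235 + 879 = 205693/235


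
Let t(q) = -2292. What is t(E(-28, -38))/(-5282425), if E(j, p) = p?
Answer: 2292/5282425 ≈ 0.00043389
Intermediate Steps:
t(E(-28, -38))/(-5282425) = -2292/(-5282425) = -2292*(-1/5282425) = 2292/5282425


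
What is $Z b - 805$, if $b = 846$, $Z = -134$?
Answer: $-114169$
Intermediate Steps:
$Z b - 805 = \left(-134\right) 846 - 805 = -113364 - 805 = -114169$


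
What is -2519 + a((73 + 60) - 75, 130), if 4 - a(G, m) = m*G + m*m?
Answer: -26955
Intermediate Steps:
a(G, m) = 4 - m² - G*m (a(G, m) = 4 - (m*G + m*m) = 4 - (G*m + m²) = 4 - (m² + G*m) = 4 + (-m² - G*m) = 4 - m² - G*m)
-2519 + a((73 + 60) - 75, 130) = -2519 + (4 - 1*130² - 1*((73 + 60) - 75)*130) = -2519 + (4 - 1*16900 - 1*(133 - 75)*130) = -2519 + (4 - 16900 - 1*58*130) = -2519 + (4 - 16900 - 7540) = -2519 - 24436 = -26955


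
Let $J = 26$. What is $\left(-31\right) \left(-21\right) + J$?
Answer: $677$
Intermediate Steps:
$\left(-31\right) \left(-21\right) + J = \left(-31\right) \left(-21\right) + 26 = 651 + 26 = 677$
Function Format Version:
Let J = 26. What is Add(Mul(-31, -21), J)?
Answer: 677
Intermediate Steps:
Add(Mul(-31, -21), J) = Add(Mul(-31, -21), 26) = Add(651, 26) = 677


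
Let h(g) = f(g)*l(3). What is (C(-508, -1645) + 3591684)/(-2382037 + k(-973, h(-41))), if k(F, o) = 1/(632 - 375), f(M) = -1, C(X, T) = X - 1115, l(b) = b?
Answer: -922645677/612183508 ≈ -1.5071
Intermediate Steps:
C(X, T) = -1115 + X
h(g) = -3 (h(g) = -1*3 = -3)
k(F, o) = 1/257
(C(-508, -1645) + 3591684)/(-2382037 + k(-973, h(-41))) = ((-1115 - 508) + 3591684)/(-2382037 + 1/257) = (-1623 + 3591684)/(-612183508/257) = 3590061*(-257/612183508) = -922645677/612183508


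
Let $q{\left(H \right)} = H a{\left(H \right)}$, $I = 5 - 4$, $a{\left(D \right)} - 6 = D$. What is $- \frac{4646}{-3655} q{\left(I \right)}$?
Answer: $\frac{32522}{3655} \approx 8.8979$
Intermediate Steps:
$a{\left(D \right)} = 6 + D$
$I = 1$
$q{\left(H \right)} = H \left(6 + H\right)$
$- \frac{4646}{-3655} q{\left(I \right)} = - \frac{4646}{-3655} \cdot 1 \left(6 + 1\right) = \left(-4646\right) \left(- \frac{1}{3655}\right) 1 \cdot 7 = \frac{4646}{3655} \cdot 7 = \frac{32522}{3655}$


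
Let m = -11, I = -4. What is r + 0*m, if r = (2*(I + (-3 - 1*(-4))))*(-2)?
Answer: 12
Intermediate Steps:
r = 12 (r = (2*(-4 + (-3 - 1*(-4))))*(-2) = (2*(-4 + (-3 + 4)))*(-2) = (2*(-4 + 1))*(-2) = (2*(-3))*(-2) = -6*(-2) = 12)
r + 0*m = 12 + 0*(-11) = 12 + 0 = 12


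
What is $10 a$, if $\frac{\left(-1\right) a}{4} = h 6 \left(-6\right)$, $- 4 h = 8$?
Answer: $-2880$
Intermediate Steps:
$h = -2$ ($h = \left(- \frac{1}{4}\right) 8 = -2$)
$a = -288$ ($a = - 4 \left(-2\right) 6 \left(-6\right) = - 4 \left(\left(-12\right) \left(-6\right)\right) = \left(-4\right) 72 = -288$)
$10 a = 10 \left(-288\right) = -2880$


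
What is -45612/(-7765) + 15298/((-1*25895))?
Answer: 212466754/40214935 ≈ 5.2833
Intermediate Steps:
-45612/(-7765) + 15298/((-1*25895)) = -45612*(-1/7765) + 15298/(-25895) = 45612/7765 + 15298*(-1/25895) = 45612/7765 - 15298/25895 = 212466754/40214935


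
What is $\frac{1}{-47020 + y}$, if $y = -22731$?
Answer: $- \frac{1}{69751} \approx -1.4337 \cdot 10^{-5}$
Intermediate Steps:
$\frac{1}{-47020 + y} = \frac{1}{-47020 - 22731} = \frac{1}{-69751} = - \frac{1}{69751}$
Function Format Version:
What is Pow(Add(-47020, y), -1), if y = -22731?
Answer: Rational(-1, 69751) ≈ -1.4337e-5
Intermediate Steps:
Pow(Add(-47020, y), -1) = Pow(Add(-47020, -22731), -1) = Pow(-69751, -1) = Rational(-1, 69751)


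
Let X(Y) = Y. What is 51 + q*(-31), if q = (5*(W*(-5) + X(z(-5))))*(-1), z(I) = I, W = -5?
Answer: 3151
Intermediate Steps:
q = -100 (q = (5*(-5*(-5) - 5))*(-1) = (5*(25 - 5))*(-1) = (5*20)*(-1) = 100*(-1) = -100)
51 + q*(-31) = 51 - 100*(-31) = 51 + 3100 = 3151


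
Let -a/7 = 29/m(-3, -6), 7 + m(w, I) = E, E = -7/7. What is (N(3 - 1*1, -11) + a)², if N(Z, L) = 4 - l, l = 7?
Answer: 32041/64 ≈ 500.64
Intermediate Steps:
E = -1 (E = -7*⅐ = -1)
m(w, I) = -8 (m(w, I) = -7 - 1 = -8)
a = 203/8 (a = -203/(-8) = -203*(-1)/8 = -7*(-29/8) = 203/8 ≈ 25.375)
N(Z, L) = -3 (N(Z, L) = 4 - 1*7 = 4 - 7 = -3)
(N(3 - 1*1, -11) + a)² = (-3 + 203/8)² = (179/8)² = 32041/64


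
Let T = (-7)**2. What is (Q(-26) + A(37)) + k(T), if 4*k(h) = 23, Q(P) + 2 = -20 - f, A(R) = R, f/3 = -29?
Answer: 431/4 ≈ 107.75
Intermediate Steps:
f = -87 (f = 3*(-29) = -87)
Q(P) = 65 (Q(P) = -2 + (-20 - 1*(-87)) = -2 + (-20 + 87) = -2 + 67 = 65)
T = 49
k(h) = 23/4 (k(h) = (1/4)*23 = 23/4)
(Q(-26) + A(37)) + k(T) = (65 + 37) + 23/4 = 102 + 23/4 = 431/4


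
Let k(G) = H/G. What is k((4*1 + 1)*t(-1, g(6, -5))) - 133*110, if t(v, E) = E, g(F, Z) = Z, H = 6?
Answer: -365756/25 ≈ -14630.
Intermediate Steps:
k(G) = 6/G
k((4*1 + 1)*t(-1, g(6, -5))) - 133*110 = 6/(((4*1 + 1)*(-5))) - 133*110 = 6/(((4 + 1)*(-5))) - 14630 = 6/((5*(-5))) - 14630 = 6/(-25) - 14630 = 6*(-1/25) - 14630 = -6/25 - 14630 = -365756/25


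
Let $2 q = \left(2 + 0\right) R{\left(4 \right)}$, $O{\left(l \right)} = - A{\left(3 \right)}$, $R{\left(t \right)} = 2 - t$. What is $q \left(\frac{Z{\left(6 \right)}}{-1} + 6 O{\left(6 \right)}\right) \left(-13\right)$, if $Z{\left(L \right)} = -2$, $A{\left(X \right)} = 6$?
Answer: $-884$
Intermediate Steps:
$O{\left(l \right)} = -6$ ($O{\left(l \right)} = \left(-1\right) 6 = -6$)
$q = -2$ ($q = \frac{\left(2 + 0\right) \left(2 - 4\right)}{2} = \frac{2 \left(2 - 4\right)}{2} = \frac{2 \left(-2\right)}{2} = \frac{1}{2} \left(-4\right) = -2$)
$q \left(\frac{Z{\left(6 \right)}}{-1} + 6 O{\left(6 \right)}\right) \left(-13\right) = - 2 \left(- \frac{2}{-1} + 6 \left(-6\right)\right) \left(-13\right) = - 2 \left(\left(-2\right) \left(-1\right) - 36\right) \left(-13\right) = - 2 \left(2 - 36\right) \left(-13\right) = \left(-2\right) \left(-34\right) \left(-13\right) = 68 \left(-13\right) = -884$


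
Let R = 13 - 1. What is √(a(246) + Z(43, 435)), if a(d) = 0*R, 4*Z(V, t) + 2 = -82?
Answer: I*√21 ≈ 4.5826*I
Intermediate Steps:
R = 12
Z(V, t) = -21 (Z(V, t) = -½ + (¼)*(-82) = -½ - 41/2 = -21)
a(d) = 0 (a(d) = 0*12 = 0)
√(a(246) + Z(43, 435)) = √(0 - 21) = √(-21) = I*√21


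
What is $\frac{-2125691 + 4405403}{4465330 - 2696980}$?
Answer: $\frac{379952}{294725} \approx 1.2892$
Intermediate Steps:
$\frac{-2125691 + 4405403}{4465330 - 2696980} = \frac{2279712}{4465330 - 2696980} = \frac{2279712}{1768350} = 2279712 \cdot \frac{1}{1768350} = \frac{379952}{294725}$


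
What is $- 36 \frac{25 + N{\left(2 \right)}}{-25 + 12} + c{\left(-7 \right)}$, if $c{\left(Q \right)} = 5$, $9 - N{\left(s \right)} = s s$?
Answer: $\frac{1145}{13} \approx 88.077$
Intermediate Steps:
$N{\left(s \right)} = 9 - s^{2}$ ($N{\left(s \right)} = 9 - s s = 9 - s^{2}$)
$- 36 \frac{25 + N{\left(2 \right)}}{-25 + 12} + c{\left(-7 \right)} = - 36 \frac{25 + \left(9 - 2^{2}\right)}{-25 + 12} + 5 = - 36 \frac{25 + \left(9 - 4\right)}{-13} + 5 = - 36 \left(25 + \left(9 - 4\right)\right) \left(- \frac{1}{13}\right) + 5 = - 36 \left(25 + 5\right) \left(- \frac{1}{13}\right) + 5 = - 36 \cdot 30 \left(- \frac{1}{13}\right) + 5 = \left(-36\right) \left(- \frac{30}{13}\right) + 5 = \frac{1080}{13} + 5 = \frac{1145}{13}$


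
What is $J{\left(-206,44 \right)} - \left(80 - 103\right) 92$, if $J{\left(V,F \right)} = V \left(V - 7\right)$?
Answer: $45994$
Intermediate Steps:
$J{\left(V,F \right)} = V \left(-7 + V\right)$
$J{\left(-206,44 \right)} - \left(80 - 103\right) 92 = - 206 \left(-7 - 206\right) - \left(80 - 103\right) 92 = \left(-206\right) \left(-213\right) - \left(-23\right) 92 = 43878 - -2116 = 43878 + 2116 = 45994$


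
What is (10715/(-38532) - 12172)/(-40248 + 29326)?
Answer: 469022219/420846504 ≈ 1.1145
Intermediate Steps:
(10715/(-38532) - 12172)/(-40248 + 29326) = (10715*(-1/38532) - 12172)/(-10922) = (-10715/38532 - 12172)*(-1/10922) = -469022219/38532*(-1/10922) = 469022219/420846504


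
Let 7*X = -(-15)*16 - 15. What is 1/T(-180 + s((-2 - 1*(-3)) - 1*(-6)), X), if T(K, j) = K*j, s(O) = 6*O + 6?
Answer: -7/29700 ≈ -0.00023569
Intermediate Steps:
X = 225/7 (X = (-(-15)*16 - 15)/7 = (-15*(-16) - 15)/7 = (240 - 15)/7 = (⅐)*225 = 225/7 ≈ 32.143)
s(O) = 6 + 6*O
1/T(-180 + s((-2 - 1*(-3)) - 1*(-6)), X) = 1/((-180 + (6 + 6*((-2 - 1*(-3)) - 1*(-6))))*(225/7)) = 1/((-180 + (6 + 6*((-2 + 3) + 6)))*(225/7)) = 1/((-180 + (6 + 6*(1 + 6)))*(225/7)) = 1/((-180 + (6 + 6*7))*(225/7)) = 1/((-180 + (6 + 42))*(225/7)) = 1/((-180 + 48)*(225/7)) = 1/(-132*225/7) = 1/(-29700/7) = -7/29700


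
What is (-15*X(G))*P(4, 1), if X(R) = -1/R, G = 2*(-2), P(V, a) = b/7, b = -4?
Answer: 15/7 ≈ 2.1429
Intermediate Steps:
P(V, a) = -4/7
G = -4
(-15*X(G))*P(4, 1) = -(-15)/(-4)*(-4/7) = -(-15)*(-1)/4*(-4/7) = -15*¼*(-4/7) = -15/4*(-4/7) = 15/7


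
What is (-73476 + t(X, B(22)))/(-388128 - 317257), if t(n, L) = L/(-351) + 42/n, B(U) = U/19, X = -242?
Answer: 11858305487/113841944073 ≈ 0.10416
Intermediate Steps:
B(U) = U/19 (B(U) = U*(1/19) = U/19)
t(n, L) = 42/n - L/351 (t(n, L) = L*(-1/351) + 42/n = -L/351 + 42/n = 42/n - L/351)
(-73476 + t(X, B(22)))/(-388128 - 317257) = (-73476 + (42/(-242) - 22/6669))/(-388128 - 317257) = (-73476 + (42*(-1/242) - 1/351*22/19))/(-705385) = (-73476 + (-21/121 - 22/6669))*(-1/705385) = (-73476 - 142711/806949)*(-1/705385) = -59291527435/806949*(-1/705385) = 11858305487/113841944073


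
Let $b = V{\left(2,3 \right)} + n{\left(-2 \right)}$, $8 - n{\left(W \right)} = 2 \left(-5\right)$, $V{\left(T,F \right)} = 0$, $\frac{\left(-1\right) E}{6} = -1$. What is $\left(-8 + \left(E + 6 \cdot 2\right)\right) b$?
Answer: $180$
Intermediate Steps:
$E = 6$ ($E = \left(-6\right) \left(-1\right) = 6$)
$n{\left(W \right)} = 18$ ($n{\left(W \right)} = 8 - 2 \left(-5\right) = 8 - -10 = 8 + 10 = 18$)
$b = 18$ ($b = 0 + 18 = 18$)
$\left(-8 + \left(E + 6 \cdot 2\right)\right) b = \left(-8 + \left(6 + 6 \cdot 2\right)\right) 18 = \left(-8 + \left(6 + 12\right)\right) 18 = \left(-8 + 18\right) 18 = 10 \cdot 18 = 180$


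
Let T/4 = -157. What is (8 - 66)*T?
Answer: 36424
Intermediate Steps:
T = -628 (T = 4*(-157) = -628)
(8 - 66)*T = (8 - 66)*(-628) = -58*(-628) = 36424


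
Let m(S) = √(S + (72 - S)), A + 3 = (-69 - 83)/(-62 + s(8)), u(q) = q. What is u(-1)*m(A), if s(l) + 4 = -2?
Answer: -6*√2 ≈ -8.4853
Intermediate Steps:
s(l) = -6 (s(l) = -4 - 2 = -6)
A = -13/17 (A = -3 + (-69 - 83)/(-62 - 6) = -3 - 152/(-68) = -3 - 152*(-1/68) = -3 + 38/17 = -13/17 ≈ -0.76471)
m(S) = 6*√2 (m(S) = √72 = 6*√2)
u(-1)*m(A) = -6*√2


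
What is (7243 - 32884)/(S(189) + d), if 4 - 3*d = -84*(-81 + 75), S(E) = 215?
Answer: -76923/145 ≈ -530.50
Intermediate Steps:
d = -500/3 (d = 4/3 - (-28)*(-81 + 75) = 4/3 - (-28)*(-6) = 4/3 - 1/3*504 = 4/3 - 168 = -500/3 ≈ -166.67)
(7243 - 32884)/(S(189) + d) = (7243 - 32884)/(215 - 500/3) = -25641/145/3 = -25641*3/145 = -76923/145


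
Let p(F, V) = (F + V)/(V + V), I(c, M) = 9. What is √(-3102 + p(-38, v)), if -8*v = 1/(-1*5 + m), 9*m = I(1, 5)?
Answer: I*√14838/2 ≈ 60.906*I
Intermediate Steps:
m = 1 (m = (⅑)*9 = 1)
v = 1/32 (v = -1/(8*(-1*5 + 1)) = -1/(8*(-5 + 1)) = -⅛/(-4) = -⅛*(-¼) = 1/32 ≈ 0.031250)
p(F, V) = (F + V)/(2*V) (p(F, V) = (F + V)/((2*V)) = (F + V)*(1/(2*V)) = (F + V)/(2*V))
√(-3102 + p(-38, v)) = √(-3102 + (-38 + 1/32)/(2*(1/32))) = √(-3102 + (½)*32*(-1215/32)) = √(-3102 - 1215/2) = √(-7419/2) = I*√14838/2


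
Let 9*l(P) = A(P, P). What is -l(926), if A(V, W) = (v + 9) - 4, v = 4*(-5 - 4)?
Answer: 31/9 ≈ 3.4444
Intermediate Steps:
v = -36 (v = 4*(-9) = -36)
A(V, W) = -31 (A(V, W) = (-36 + 9) - 4 = -27 - 4 = -31)
l(P) = -31/9 (l(P) = (1/9)*(-31) = -31/9)
-l(926) = -1*(-31/9) = 31/9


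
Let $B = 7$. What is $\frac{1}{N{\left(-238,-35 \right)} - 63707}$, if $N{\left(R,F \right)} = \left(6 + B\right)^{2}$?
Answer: $- \frac{1}{63538} \approx -1.5739 \cdot 10^{-5}$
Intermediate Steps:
$N{\left(R,F \right)} = 169$ ($N{\left(R,F \right)} = \left(6 + 7\right)^{2} = 13^{2} = 169$)
$\frac{1}{N{\left(-238,-35 \right)} - 63707} = \frac{1}{169 - 63707} = \frac{1}{-63538} = - \frac{1}{63538}$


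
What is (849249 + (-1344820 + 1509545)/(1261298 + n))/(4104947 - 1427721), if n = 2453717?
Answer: 315497293846/994593474839 ≈ 0.31721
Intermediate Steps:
(849249 + (-1344820 + 1509545)/(1261298 + n))/(4104947 - 1427721) = (849249 + (-1344820 + 1509545)/(1261298 + 2453717))/(4104947 - 1427721) = (849249 + 164725/3715015)/2677226 = (849249 + 164725*(1/3715015))*(1/2677226) = (849249 + 32945/743003)*(1/2677226) = (630994587692/743003)*(1/2677226) = 315497293846/994593474839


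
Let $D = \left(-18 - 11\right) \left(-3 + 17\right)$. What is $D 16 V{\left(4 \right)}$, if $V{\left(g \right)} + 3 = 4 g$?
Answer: $-84448$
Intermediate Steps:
$V{\left(g \right)} = -3 + 4 g$
$D = -406$ ($D = \left(-29\right) 14 = -406$)
$D 16 V{\left(4 \right)} = \left(-406\right) 16 \left(-3 + 4 \cdot 4\right) = - 6496 \left(-3 + 16\right) = \left(-6496\right) 13 = -84448$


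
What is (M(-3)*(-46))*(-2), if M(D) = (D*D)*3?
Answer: 2484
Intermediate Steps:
M(D) = 3*D² (M(D) = D²*3 = 3*D²)
(M(-3)*(-46))*(-2) = ((3*(-3)²)*(-46))*(-2) = ((3*9)*(-46))*(-2) = (27*(-46))*(-2) = -1242*(-2) = 2484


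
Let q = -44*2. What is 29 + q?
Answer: -59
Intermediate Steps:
q = -88
29 + q = 29 - 88 = -59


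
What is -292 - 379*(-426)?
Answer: 161162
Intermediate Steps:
-292 - 379*(-426) = -292 + 161454 = 161162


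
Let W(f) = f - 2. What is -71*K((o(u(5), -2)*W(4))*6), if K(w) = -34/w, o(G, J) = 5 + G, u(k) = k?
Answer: 1207/60 ≈ 20.117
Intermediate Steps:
W(f) = -2 + f
-71*K((o(u(5), -2)*W(4))*6) = -(-2414)/(((5 + 5)*(-2 + 4))*6) = -(-2414)/((10*2)*6) = -(-2414)/(20*6) = -(-2414)/120 = -71*(-17/60) = 1207/60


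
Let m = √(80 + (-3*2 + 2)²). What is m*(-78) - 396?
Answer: -396 - 312*√6 ≈ -1160.2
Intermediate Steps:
m = 4*√6 (m = √(80 + (-6 + 2)²) = √(80 + (-4)²) = √(80 + 16) = √96 = 4*√6 ≈ 9.7980)
m*(-78) - 396 = (4*√6)*(-78) - 396 = -312*√6 - 396 = -396 - 312*√6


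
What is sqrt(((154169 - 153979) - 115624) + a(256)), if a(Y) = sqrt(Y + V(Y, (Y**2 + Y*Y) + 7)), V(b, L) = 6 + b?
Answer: sqrt(-115434 + sqrt(518)) ≈ 339.72*I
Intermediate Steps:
a(Y) = sqrt(6 + 2*Y) (a(Y) = sqrt(Y + (6 + Y)) = sqrt(6 + 2*Y))
sqrt(((154169 - 153979) - 115624) + a(256)) = sqrt(((154169 - 153979) - 115624) + sqrt(6 + 2*256)) = sqrt((190 - 115624) + sqrt(6 + 512)) = sqrt(-115434 + sqrt(518))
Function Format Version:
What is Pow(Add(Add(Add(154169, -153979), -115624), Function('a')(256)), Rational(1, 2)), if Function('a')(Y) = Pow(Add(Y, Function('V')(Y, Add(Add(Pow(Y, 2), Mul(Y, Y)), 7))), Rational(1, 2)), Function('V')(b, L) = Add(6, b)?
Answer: Pow(Add(-115434, Pow(518, Rational(1, 2))), Rational(1, 2)) ≈ Mul(339.72, I)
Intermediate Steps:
Function('a')(Y) = Pow(Add(6, Mul(2, Y)), Rational(1, 2)) (Function('a')(Y) = Pow(Add(Y, Add(6, Y)), Rational(1, 2)) = Pow(Add(6, Mul(2, Y)), Rational(1, 2)))
Pow(Add(Add(Add(154169, -153979), -115624), Function('a')(256)), Rational(1, 2)) = Pow(Add(Add(Add(154169, -153979), -115624), Pow(Add(6, Mul(2, 256)), Rational(1, 2))), Rational(1, 2)) = Pow(Add(Add(190, -115624), Pow(Add(6, 512), Rational(1, 2))), Rational(1, 2)) = Pow(Add(-115434, Pow(518, Rational(1, 2))), Rational(1, 2))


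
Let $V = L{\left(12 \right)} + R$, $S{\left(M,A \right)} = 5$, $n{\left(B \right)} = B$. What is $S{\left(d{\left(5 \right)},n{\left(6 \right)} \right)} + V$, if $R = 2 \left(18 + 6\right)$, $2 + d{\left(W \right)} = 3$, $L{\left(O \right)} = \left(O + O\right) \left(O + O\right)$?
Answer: $629$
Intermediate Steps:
$L{\left(O \right)} = 4 O^{2}$ ($L{\left(O \right)} = 2 O 2 O = 4 O^{2}$)
$d{\left(W \right)} = 1$ ($d{\left(W \right)} = -2 + 3 = 1$)
$R = 48$ ($R = 2 \cdot 24 = 48$)
$V = 624$ ($V = 4 \cdot 12^{2} + 48 = 4 \cdot 144 + 48 = 576 + 48 = 624$)
$S{\left(d{\left(5 \right)},n{\left(6 \right)} \right)} + V = 5 + 624 = 629$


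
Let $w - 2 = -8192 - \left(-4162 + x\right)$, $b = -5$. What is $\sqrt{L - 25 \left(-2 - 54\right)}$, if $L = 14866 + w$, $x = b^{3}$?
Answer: $\sqrt{12363} \approx 111.19$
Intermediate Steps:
$x = -125$ ($x = \left(-5\right)^{3} = -125$)
$w = -3903$ ($w = 2 + \left(-8192 + \left(4162 - -125\right)\right) = 2 + \left(-8192 + \left(4162 + 125\right)\right) = 2 + \left(-8192 + 4287\right) = 2 - 3905 = -3903$)
$L = 10963$ ($L = 14866 - 3903 = 10963$)
$\sqrt{L - 25 \left(-2 - 54\right)} = \sqrt{10963 - 25 \left(-2 - 54\right)} = \sqrt{10963 - -1400} = \sqrt{10963 + 1400} = \sqrt{12363}$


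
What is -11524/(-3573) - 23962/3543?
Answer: -14928898/4219713 ≈ -3.5379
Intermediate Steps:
-11524/(-3573) - 23962/3543 = -11524*(-1/3573) - 23962*1/3543 = 11524/3573 - 23962/3543 = -14928898/4219713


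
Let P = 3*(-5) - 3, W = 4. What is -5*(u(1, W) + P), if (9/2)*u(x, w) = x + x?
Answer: 790/9 ≈ 87.778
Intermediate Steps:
u(x, w) = 4*x/9 (u(x, w) = 2*(x + x)/9 = 2*(2*x)/9 = 4*x/9)
P = -18 (P = -15 - 3 = -18)
-5*(u(1, W) + P) = -5*((4/9)*1 - 18) = -5*(4/9 - 18) = -5*(-158/9) = 790/9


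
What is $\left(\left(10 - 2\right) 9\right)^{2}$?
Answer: $5184$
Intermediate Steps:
$\left(\left(10 - 2\right) 9\right)^{2} = \left(8 \cdot 9\right)^{2} = 72^{2} = 5184$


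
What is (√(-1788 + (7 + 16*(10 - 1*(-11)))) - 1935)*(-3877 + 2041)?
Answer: 3552660 - 31212*I*√5 ≈ 3.5527e+6 - 69792.0*I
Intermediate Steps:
(√(-1788 + (7 + 16*(10 - 1*(-11)))) - 1935)*(-3877 + 2041) = (√(-1788 + (7 + 16*(10 + 11))) - 1935)*(-1836) = (√(-1788 + (7 + 16*21)) - 1935)*(-1836) = (√(-1788 + (7 + 336)) - 1935)*(-1836) = (√(-1788 + 343) - 1935)*(-1836) = (√(-1445) - 1935)*(-1836) = (17*I*√5 - 1935)*(-1836) = (-1935 + 17*I*√5)*(-1836) = 3552660 - 31212*I*√5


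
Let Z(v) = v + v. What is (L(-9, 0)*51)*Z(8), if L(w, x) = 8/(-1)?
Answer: -6528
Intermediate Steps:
L(w, x) = -8 (L(w, x) = 8*(-1) = -8)
Z(v) = 2*v
(L(-9, 0)*51)*Z(8) = (-8*51)*(2*8) = -408*16 = -6528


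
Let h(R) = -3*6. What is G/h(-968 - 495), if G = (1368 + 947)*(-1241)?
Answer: 2872915/18 ≈ 1.5961e+5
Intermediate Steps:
h(R) = -18
G = -2872915 (G = 2315*(-1241) = -2872915)
G/h(-968 - 495) = -2872915/(-18) = -2872915*(-1/18) = 2872915/18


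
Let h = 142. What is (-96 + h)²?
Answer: 2116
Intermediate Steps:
(-96 + h)² = (-96 + 142)² = 46² = 2116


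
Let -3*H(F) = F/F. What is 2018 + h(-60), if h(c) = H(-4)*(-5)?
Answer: 6059/3 ≈ 2019.7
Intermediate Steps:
H(F) = -⅓ (H(F) = -F/(3*F) = -⅓*1 = -⅓)
h(c) = 5/3 (h(c) = -⅓*(-5) = 5/3)
2018 + h(-60) = 2018 + 5/3 = 6059/3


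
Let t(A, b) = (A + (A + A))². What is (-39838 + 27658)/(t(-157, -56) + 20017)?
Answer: -6090/120929 ≈ -0.050360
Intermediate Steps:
t(A, b) = 9*A² (t(A, b) = (A + 2*A)² = (3*A)² = 9*A²)
(-39838 + 27658)/(t(-157, -56) + 20017) = (-39838 + 27658)/(9*(-157)² + 20017) = -12180/(9*24649 + 20017) = -12180/(221841 + 20017) = -12180/241858 = -12180*1/241858 = -6090/120929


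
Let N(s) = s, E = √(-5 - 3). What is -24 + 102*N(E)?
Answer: -24 + 204*I*√2 ≈ -24.0 + 288.5*I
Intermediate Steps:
E = 2*I*√2 (E = √(-8) = 2*I*√2 ≈ 2.8284*I)
-24 + 102*N(E) = -24 + 102*(2*I*√2) = -24 + 204*I*√2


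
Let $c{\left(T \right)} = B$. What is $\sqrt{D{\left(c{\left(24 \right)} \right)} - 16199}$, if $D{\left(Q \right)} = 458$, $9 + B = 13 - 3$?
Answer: $3 i \sqrt{1749} \approx 125.46 i$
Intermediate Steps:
$B = 1$ ($B = -9 + \left(13 - 3\right) = -9 + 10 = 1$)
$c{\left(T \right)} = 1$
$\sqrt{D{\left(c{\left(24 \right)} \right)} - 16199} = \sqrt{458 - 16199} = \sqrt{-15741} = 3 i \sqrt{1749}$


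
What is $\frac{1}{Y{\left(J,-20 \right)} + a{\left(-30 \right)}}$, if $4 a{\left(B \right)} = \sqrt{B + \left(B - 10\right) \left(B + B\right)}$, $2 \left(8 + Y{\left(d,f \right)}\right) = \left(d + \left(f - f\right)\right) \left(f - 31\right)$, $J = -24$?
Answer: $\frac{4832}{2917343} - \frac{2 \sqrt{2370}}{2917343} \approx 0.0016229$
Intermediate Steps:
$Y{\left(d,f \right)} = -8 + \frac{d \left(-31 + f\right)}{2}$ ($Y{\left(d,f \right)} = -8 + \frac{\left(d + \left(f - f\right)\right) \left(f - 31\right)}{2} = -8 + \frac{\left(d + 0\right) \left(-31 + f\right)}{2} = -8 + \frac{d \left(-31 + f\right)}{2}$)
$a{\left(B \right)} = \frac{\sqrt{B + 2 B \left(-10 + B\right)}}{4}$ ($a{\left(B \right)} = \frac{\sqrt{B + \left(B - 10\right) \left(B + B\right)}}{4} = \frac{\sqrt{B + \left(-10 + B\right) 2 B}}{4} = \frac{\sqrt{B + 2 B \left(-10 + B\right)}}{4}$)
$\frac{1}{Y{\left(J,-20 \right)} + a{\left(-30 \right)}} = \frac{1}{\left(-8 - -372 + \frac{1}{2} \left(-24\right) \left(-20\right)\right) + \frac{\sqrt{- 30 \left(-19 + 2 \left(-30\right)\right)}}{4}} = \frac{1}{\left(-8 + 372 + 240\right) + \frac{\sqrt{- 30 \left(-19 - 60\right)}}{4}} = \frac{1}{604 + \frac{\sqrt{\left(-30\right) \left(-79\right)}}{4}} = \frac{1}{604 + \frac{\sqrt{2370}}{4}}$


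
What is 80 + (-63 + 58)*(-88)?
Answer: 520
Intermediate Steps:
80 + (-63 + 58)*(-88) = 80 - 5*(-88) = 80 + 440 = 520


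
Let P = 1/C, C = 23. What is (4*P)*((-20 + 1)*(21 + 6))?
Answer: -2052/23 ≈ -89.217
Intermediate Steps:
P = 1/23 ≈ 0.043478
(4*P)*((-20 + 1)*(21 + 6)) = (4*(1/23))*((-20 + 1)*(21 + 6)) = 4*(-19*27)/23 = (4/23)*(-513) = -2052/23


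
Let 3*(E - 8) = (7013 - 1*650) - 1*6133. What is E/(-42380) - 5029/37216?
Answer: -162209981/1182910560 ≈ -0.13713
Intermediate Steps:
E = 254/3 (E = 8 + ((7013 - 1*650) - 1*6133)/3 = 8 + ((7013 - 650) - 6133)/3 = 8 + (6363 - 6133)/3 = 8 + (⅓)*230 = 8 + 230/3 = 254/3 ≈ 84.667)
E/(-42380) - 5029/37216 = (254/3)/(-42380) - 5029/37216 = (254/3)*(-1/42380) - 5029*1/37216 = -127/63570 - 5029/37216 = -162209981/1182910560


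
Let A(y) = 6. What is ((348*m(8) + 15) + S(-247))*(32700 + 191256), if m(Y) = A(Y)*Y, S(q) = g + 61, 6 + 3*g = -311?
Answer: 3734316996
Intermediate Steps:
g = -317/3 (g = -2 + (⅓)*(-311) = -2 - 311/3 = -317/3 ≈ -105.67)
S(q) = -134/3 (S(q) = -317/3 + 61 = -134/3)
m(Y) = 6*Y
((348*m(8) + 15) + S(-247))*(32700 + 191256) = ((348*(6*8) + 15) - 134/3)*(32700 + 191256) = ((348*48 + 15) - 134/3)*223956 = ((16704 + 15) - 134/3)*223956 = (16719 - 134/3)*223956 = (50023/3)*223956 = 3734316996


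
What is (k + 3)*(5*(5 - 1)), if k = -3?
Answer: 0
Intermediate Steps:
(k + 3)*(5*(5 - 1)) = (-3 + 3)*(5*(5 - 1)) = 0*(5*4) = 0*20 = 0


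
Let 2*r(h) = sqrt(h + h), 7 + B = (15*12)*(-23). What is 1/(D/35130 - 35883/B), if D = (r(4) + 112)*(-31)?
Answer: 90773686095279330/776471570039106169 + 9364356064635*sqrt(2)/776471570039106169 ≈ 0.11692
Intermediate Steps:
B = -4147 (B = -7 + (15*12)*(-23) = -7 + 180*(-23) = -7 - 4140 = -4147)
r(h) = sqrt(2)*sqrt(h)/2 (r(h) = sqrt(h + h)/2 = sqrt(2*h)/2 = (sqrt(2)*sqrt(h))/2 = sqrt(2)*sqrt(h)/2)
D = -3472 - 31*sqrt(2) (D = (sqrt(2)*sqrt(4)/2 + 112)*(-31) = ((1/2)*sqrt(2)*2 + 112)*(-31) = (sqrt(2) + 112)*(-31) = (112 + sqrt(2))*(-31) = -3472 - 31*sqrt(2) ≈ -3515.8)
1/(D/35130 - 35883/B) = 1/((-3472 - 31*sqrt(2))/35130 - 35883/(-4147)) = 1/((-3472 - 31*sqrt(2))*(1/35130) - 35883*(-1/4147)) = 1/((-1736/17565 - 31*sqrt(2)/35130) + 35883/4147) = 1/(623085703/72842055 - 31*sqrt(2)/35130)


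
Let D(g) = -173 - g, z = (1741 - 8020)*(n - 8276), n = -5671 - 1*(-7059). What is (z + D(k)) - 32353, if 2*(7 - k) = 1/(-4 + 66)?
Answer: 5358935157/124 ≈ 4.3217e+7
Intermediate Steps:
n = 1388 (n = -5671 + 7059 = 1388)
z = 43249752 (z = (1741 - 8020)*(1388 - 8276) = -6279*(-6888) = 43249752)
k = 867/124 (k = 7 - 1/(2*(-4 + 66)) = 7 - ½/62 = 7 - ½*1/62 = 7 - 1/124 = 867/124 ≈ 6.9919)
(z + D(k)) - 32353 = (43249752 + (-173 - 1*867/124)) - 32353 = (43249752 + (-173 - 867/124)) - 32353 = (43249752 - 22319/124) - 32353 = 5362946929/124 - 32353 = 5358935157/124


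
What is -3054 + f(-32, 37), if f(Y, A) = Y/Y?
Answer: -3053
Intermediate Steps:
f(Y, A) = 1
-3054 + f(-32, 37) = -3054 + 1 = -3053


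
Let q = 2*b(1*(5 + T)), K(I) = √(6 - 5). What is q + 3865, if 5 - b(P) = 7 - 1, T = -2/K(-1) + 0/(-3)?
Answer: 3863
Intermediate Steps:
K(I) = 1 (K(I) = √1 = 1)
T = -2 (T = -2/1 + 0/(-3) = -2*1 + 0*(-⅓) = -2 + 0 = -2)
b(P) = -1 (b(P) = 5 - (7 - 1) = 5 - 1*6 = 5 - 6 = -1)
q = -2 (q = 2*(-1) = -2)
q + 3865 = -2 + 3865 = 3863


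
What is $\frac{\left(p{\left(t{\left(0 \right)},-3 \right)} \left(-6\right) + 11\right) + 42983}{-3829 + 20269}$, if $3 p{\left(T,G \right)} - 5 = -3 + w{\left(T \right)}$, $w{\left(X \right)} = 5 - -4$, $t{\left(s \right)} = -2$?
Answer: $\frac{3581}{1370} \approx 2.6139$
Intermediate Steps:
$w{\left(X \right)} = 9$ ($w{\left(X \right)} = 5 + 4 = 9$)
$p{\left(T,G \right)} = \frac{11}{3}$ ($p{\left(T,G \right)} = \frac{5}{3} + \frac{-3 + 9}{3} = \frac{5}{3} + \frac{1}{3} \cdot 6 = \frac{5}{3} + 2 = \frac{11}{3}$)
$\frac{\left(p{\left(t{\left(0 \right)},-3 \right)} \left(-6\right) + 11\right) + 42983}{-3829 + 20269} = \frac{\left(\frac{11}{3} \left(-6\right) + 11\right) + 42983}{-3829 + 20269} = \frac{\left(-22 + 11\right) + 42983}{16440} = \left(-11 + 42983\right) \frac{1}{16440} = 42972 \cdot \frac{1}{16440} = \frac{3581}{1370}$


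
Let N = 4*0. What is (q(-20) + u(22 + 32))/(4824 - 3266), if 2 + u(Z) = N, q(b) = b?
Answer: -11/779 ≈ -0.014121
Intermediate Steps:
N = 0
u(Z) = -2 (u(Z) = -2 + 0 = -2)
(q(-20) + u(22 + 32))/(4824 - 3266) = (-20 - 2)/(4824 - 3266) = -22/1558 = -22*1/1558 = -11/779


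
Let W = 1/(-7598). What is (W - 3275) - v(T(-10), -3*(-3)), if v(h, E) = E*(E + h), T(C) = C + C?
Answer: -24131249/7598 ≈ -3176.0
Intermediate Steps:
W = -1/7598 ≈ -0.00013161
T(C) = 2*C
(W - 3275) - v(T(-10), -3*(-3)) = (-1/7598 - 3275) - (-3*(-3))*(-3*(-3) + 2*(-10)) = -24883451/7598 - 9*(9 - 20) = -24883451/7598 - 9*(-11) = -24883451/7598 - 1*(-99) = -24883451/7598 + 99 = -24131249/7598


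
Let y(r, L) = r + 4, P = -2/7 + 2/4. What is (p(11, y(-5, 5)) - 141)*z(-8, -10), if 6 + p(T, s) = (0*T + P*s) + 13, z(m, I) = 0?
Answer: 0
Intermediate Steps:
P = 3/14 (P = -2*⅐ + 2*(¼) = -2/7 + ½ = 3/14 ≈ 0.21429)
y(r, L) = 4 + r
p(T, s) = 7 + 3*s/14 (p(T, s) = -6 + ((0*T + 3*s/14) + 13) = -6 + ((0 + 3*s/14) + 13) = -6 + (3*s/14 + 13) = -6 + (13 + 3*s/14) = 7 + 3*s/14)
(p(11, y(-5, 5)) - 141)*z(-8, -10) = ((7 + 3*(4 - 5)/14) - 141)*0 = ((7 + (3/14)*(-1)) - 141)*0 = ((7 - 3/14) - 141)*0 = (95/14 - 141)*0 = -1879/14*0 = 0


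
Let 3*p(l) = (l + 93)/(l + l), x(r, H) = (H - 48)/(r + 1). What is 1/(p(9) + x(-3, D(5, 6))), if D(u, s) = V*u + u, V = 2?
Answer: 18/331 ≈ 0.054381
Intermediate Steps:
D(u, s) = 3*u (D(u, s) = 2*u + u = 3*u)
x(r, H) = (-48 + H)/(1 + r)
p(l) = (93 + l)/(6*l) (p(l) = ((l + 93)/(l + l))/3 = ((93 + l)/((2*l)))/3 = ((93 + l)*(1/(2*l)))/3 = ((93 + l)/(2*l))/3 = (93 + l)/(6*l))
1/(p(9) + x(-3, D(5, 6))) = 1/((⅙)*(93 + 9)/9 + (-48 + 3*5)/(1 - 3)) = 1/((⅙)*(⅑)*102 + (-48 + 15)/(-2)) = 1/(17/9 - ½*(-33)) = 1/(17/9 + 33/2) = 1/(331/18) = 18/331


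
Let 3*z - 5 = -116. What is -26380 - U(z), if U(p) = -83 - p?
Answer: -26334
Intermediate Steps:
z = -37 (z = 5/3 + (⅓)*(-116) = 5/3 - 116/3 = -37)
-26380 - U(z) = -26380 - (-83 - 1*(-37)) = -26380 - (-83 + 37) = -26380 - 1*(-46) = -26380 + 46 = -26334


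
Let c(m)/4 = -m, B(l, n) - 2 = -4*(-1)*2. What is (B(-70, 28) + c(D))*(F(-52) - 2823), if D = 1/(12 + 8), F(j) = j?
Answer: -28175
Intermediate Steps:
B(l, n) = 10 (B(l, n) = 2 - 4*(-1)*2 = 2 + 4*2 = 2 + 8 = 10)
D = 1/20 ≈ 0.050000
c(m) = -4*m (c(m) = 4*(-m) = -4*m)
(B(-70, 28) + c(D))*(F(-52) - 2823) = (10 - 4*1/20)*(-52 - 2823) = (10 - ⅕)*(-2875) = (49/5)*(-2875) = -28175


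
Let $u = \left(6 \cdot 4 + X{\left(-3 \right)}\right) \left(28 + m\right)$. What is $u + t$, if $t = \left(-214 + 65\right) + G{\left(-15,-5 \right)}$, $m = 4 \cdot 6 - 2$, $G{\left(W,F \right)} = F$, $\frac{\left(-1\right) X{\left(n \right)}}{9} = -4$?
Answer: $2846$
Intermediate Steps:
$X{\left(n \right)} = 36$ ($X{\left(n \right)} = \left(-9\right) \left(-4\right) = 36$)
$m = 22$ ($m = 24 - 2 = 22$)
$t = -154$ ($t = \left(-214 + 65\right) - 5 = -149 - 5 = -154$)
$u = 3000$ ($u = \left(6 \cdot 4 + 36\right) \left(28 + 22\right) = \left(24 + 36\right) 50 = 60 \cdot 50 = 3000$)
$u + t = 3000 - 154 = 2846$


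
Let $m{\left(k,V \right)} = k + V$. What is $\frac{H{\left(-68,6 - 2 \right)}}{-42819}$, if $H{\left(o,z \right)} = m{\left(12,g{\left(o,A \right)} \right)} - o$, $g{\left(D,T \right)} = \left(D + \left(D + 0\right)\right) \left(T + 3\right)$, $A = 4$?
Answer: $\frac{872}{42819} \approx 0.020365$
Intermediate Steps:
$g{\left(D,T \right)} = 2 D \left(3 + T\right)$ ($g{\left(D,T \right)} = \left(D + D\right) \left(3 + T\right) = 2 D \left(3 + T\right)$)
$m{\left(k,V \right)} = V + k$
$H{\left(o,z \right)} = 12 + 13 o$ ($H{\left(o,z \right)} = \left(2 o \left(3 + 4\right) + 12\right) - o = \left(2 o 7 + 12\right) - o = \left(14 o + 12\right) - o = \left(12 + 14 o\right) - o = 12 + 13 o$)
$\frac{H{\left(-68,6 - 2 \right)}}{-42819} = \frac{12 + 13 \left(-68\right)}{-42819} = \left(12 - 884\right) \left(- \frac{1}{42819}\right) = \left(-872\right) \left(- \frac{1}{42819}\right) = \frac{872}{42819}$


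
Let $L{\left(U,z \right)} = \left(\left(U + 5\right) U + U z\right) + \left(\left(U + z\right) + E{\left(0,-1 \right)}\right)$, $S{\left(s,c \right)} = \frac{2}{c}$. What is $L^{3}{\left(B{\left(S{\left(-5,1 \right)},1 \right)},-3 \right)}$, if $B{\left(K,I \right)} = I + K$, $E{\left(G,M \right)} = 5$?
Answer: $8000$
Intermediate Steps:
$L{\left(U,z \right)} = 5 + U + z + U z + U \left(5 + U\right)$ ($L{\left(U,z \right)} = \left(\left(U + 5\right) U + U z\right) + \left(\left(U + z\right) + 5\right) = \left(\left(5 + U\right) U + U z\right) + \left(5 + U + z\right) = \left(U \left(5 + U\right) + U z\right) + \left(5 + U + z\right) = \left(U z + U \left(5 + U\right)\right) + \left(5 + U + z\right) = 5 + U + z + U z + U \left(5 + U\right)$)
$L^{3}{\left(B{\left(S{\left(-5,1 \right)},1 \right)},-3 \right)} = \left(5 - 3 + \left(1 + \frac{2}{1}\right)^{2} + 6 \left(1 + \frac{2}{1}\right) + \left(1 + \frac{2}{1}\right) \left(-3\right)\right)^{3} = \left(5 - 3 + \left(1 + 2 \cdot 1\right)^{2} + 6 \left(1 + 2 \cdot 1\right) + \left(1 + 2 \cdot 1\right) \left(-3\right)\right)^{3} = \left(5 - 3 + \left(1 + 2\right)^{2} + 6 \left(1 + 2\right) + \left(1 + 2\right) \left(-3\right)\right)^{3} = \left(5 - 3 + 3^{2} + 6 \cdot 3 + 3 \left(-3\right)\right)^{3} = \left(5 - 3 + 9 + 18 - 9\right)^{3} = 20^{3} = 8000$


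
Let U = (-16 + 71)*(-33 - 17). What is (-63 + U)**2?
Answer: 7912969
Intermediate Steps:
U = -2750 (U = 55*(-50) = -2750)
(-63 + U)**2 = (-63 - 2750)**2 = (-2813)**2 = 7912969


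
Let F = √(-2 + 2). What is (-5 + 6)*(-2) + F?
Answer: -2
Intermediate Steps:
F = 0 (F = √0 = 0)
(-5 + 6)*(-2) + F = (-5 + 6)*(-2) + 0 = 1*(-2) + 0 = -2 + 0 = -2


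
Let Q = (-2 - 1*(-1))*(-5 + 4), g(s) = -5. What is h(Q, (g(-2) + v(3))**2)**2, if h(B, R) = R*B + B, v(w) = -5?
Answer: 10201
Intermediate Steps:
Q = 1 (Q = (-2 + 1)*(-1) = -1*(-1) = 1)
h(B, R) = B + B*R (h(B, R) = B*R + B = B + B*R)
h(Q, (g(-2) + v(3))**2)**2 = (1*(1 + (-5 - 5)**2))**2 = (1*(1 + (-10)**2))**2 = (1*(1 + 100))**2 = (1*101)**2 = 101**2 = 10201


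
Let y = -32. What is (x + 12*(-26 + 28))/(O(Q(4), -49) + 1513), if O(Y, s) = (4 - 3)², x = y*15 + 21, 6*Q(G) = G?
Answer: -435/1514 ≈ -0.28732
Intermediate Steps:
Q(G) = G/6
x = -459 (x = -32*15 + 21 = -480 + 21 = -459)
O(Y, s) = 1 (O(Y, s) = 1² = 1)
(x + 12*(-26 + 28))/(O(Q(4), -49) + 1513) = (-459 + 12*(-26 + 28))/(1 + 1513) = (-459 + 12*2)/1514 = (-459 + 24)*(1/1514) = -435*1/1514 = -435/1514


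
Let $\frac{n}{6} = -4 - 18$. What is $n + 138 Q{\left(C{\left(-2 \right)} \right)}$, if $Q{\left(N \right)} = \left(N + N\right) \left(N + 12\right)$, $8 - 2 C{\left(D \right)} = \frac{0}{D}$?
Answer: $17532$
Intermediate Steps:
$C{\left(D \right)} = 4$ ($C{\left(D \right)} = 4 - \frac{0 \frac{1}{D}}{2} = 4 - 0 = 4 + 0 = 4$)
$Q{\left(N \right)} = 2 N \left(12 + N\right)$
$n = -132$ ($n = 6 \left(-4 - 18\right) = 6 \left(-22\right) = -132$)
$n + 138 Q{\left(C{\left(-2 \right)} \right)} = -132 + 138 \cdot 2 \cdot 4 \left(12 + 4\right) = -132 + 138 \cdot 2 \cdot 4 \cdot 16 = -132 + 138 \cdot 128 = -132 + 17664 = 17532$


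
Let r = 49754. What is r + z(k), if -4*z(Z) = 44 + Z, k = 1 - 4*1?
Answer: 198975/4 ≈ 49744.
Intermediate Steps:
k = -3 (k = 1 - 4 = -3)
z(Z) = -11 - Z/4 (z(Z) = -(44 + Z)/4 = -11 - Z/4)
r + z(k) = 49754 + (-11 - 1/4*(-3)) = 49754 + (-11 + 3/4) = 49754 - 41/4 = 198975/4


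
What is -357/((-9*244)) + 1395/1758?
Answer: 205057/214476 ≈ 0.95608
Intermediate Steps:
-357/((-9*244)) + 1395/1758 = -357/(-2196) + 1395*(1/1758) = -357*(-1/2196) + 465/586 = 119/732 + 465/586 = 205057/214476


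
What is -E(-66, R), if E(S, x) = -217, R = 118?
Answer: 217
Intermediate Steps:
-E(-66, R) = -1*(-217) = 217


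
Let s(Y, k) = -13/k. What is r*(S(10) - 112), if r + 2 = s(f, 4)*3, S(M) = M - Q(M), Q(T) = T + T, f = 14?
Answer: 2867/2 ≈ 1433.5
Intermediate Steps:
Q(T) = 2*T
S(M) = -M (S(M) = M - 2*M = -M)
r = -47/4 (r = -2 - 13/4*3 = -2 - 39/4 = -47/4 ≈ -11.750)
r*(S(10) - 112) = -47*(-1*10 - 112)/4 = -47*(-10 - 112)/4 = -47/4*(-122) = 2867/2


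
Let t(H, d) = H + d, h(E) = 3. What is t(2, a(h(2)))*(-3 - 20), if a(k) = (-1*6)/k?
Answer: 0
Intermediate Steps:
a(k) = -6/k
t(2, a(h(2)))*(-3 - 20) = (2 - 6/3)*(-3 - 20) = (2 - 6*⅓)*(-23) = (2 - 2)*(-23) = 0*(-23) = 0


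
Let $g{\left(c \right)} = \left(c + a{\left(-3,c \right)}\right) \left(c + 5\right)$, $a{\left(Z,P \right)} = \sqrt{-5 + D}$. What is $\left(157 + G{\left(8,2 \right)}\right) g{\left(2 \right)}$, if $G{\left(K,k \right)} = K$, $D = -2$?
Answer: $2310 + 1155 i \sqrt{7} \approx 2310.0 + 3055.8 i$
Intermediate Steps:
$a{\left(Z,P \right)} = i \sqrt{7}$ ($a{\left(Z,P \right)} = \sqrt{-5 - 2} = \sqrt{-7} = i \sqrt{7}$)
$g{\left(c \right)} = \left(5 + c\right) \left(c + i \sqrt{7}\right)$ ($g{\left(c \right)} = \left(c + i \sqrt{7}\right) \left(c + 5\right) = \left(c + i \sqrt{7}\right) \left(5 + c\right) = \left(5 + c\right) \left(c + i \sqrt{7}\right)$)
$\left(157 + G{\left(8,2 \right)}\right) g{\left(2 \right)} = \left(157 + 8\right) \left(2^{2} + 5 \cdot 2 + 5 i \sqrt{7} + i 2 \sqrt{7}\right) = 165 \left(4 + 10 + 5 i \sqrt{7} + 2 i \sqrt{7}\right) = 165 \left(14 + 7 i \sqrt{7}\right) = 2310 + 1155 i \sqrt{7}$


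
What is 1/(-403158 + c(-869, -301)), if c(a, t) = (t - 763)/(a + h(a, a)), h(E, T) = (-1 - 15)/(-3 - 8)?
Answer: -9543/3847325090 ≈ -2.4804e-6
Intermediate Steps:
h(E, T) = 16/11 (h(E, T) = -16/(-11) = -16*(-1/11) = 16/11)
c(a, t) = (-763 + t)/(16/11 + a) (c(a, t) = (t - 763)/(a + 16/11) = (-763 + t)/(16/11 + a))
1/(-403158 + c(-869, -301)) = 1/(-403158 + 11*(-763 - 301)/(16 + 11*(-869))) = 1/(-403158 + 11*(-1064)/(16 - 9559)) = 1/(-403158 + 11*(-1064)/(-9543)) = 1/(-403158 + 11*(-1/9543)*(-1064)) = 1/(-403158 + 11704/9543) = 1/(-3847325090/9543) = -9543/3847325090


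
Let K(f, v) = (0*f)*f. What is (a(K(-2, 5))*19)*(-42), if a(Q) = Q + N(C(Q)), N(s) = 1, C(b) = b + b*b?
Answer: -798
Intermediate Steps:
C(b) = b + b²
K(f, v) = 0 (K(f, v) = 0*f = 0)
a(Q) = 1 + Q (a(Q) = Q + 1 = 1 + Q)
(a(K(-2, 5))*19)*(-42) = ((1 + 0)*19)*(-42) = (1*19)*(-42) = 19*(-42) = -798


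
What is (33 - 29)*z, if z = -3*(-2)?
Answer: 24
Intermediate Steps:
z = 6
(33 - 29)*z = (33 - 29)*6 = 4*6 = 24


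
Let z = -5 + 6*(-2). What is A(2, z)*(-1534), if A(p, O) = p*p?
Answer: -6136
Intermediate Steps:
z = -17 (z = -5 - 12 = -17)
A(p, O) = p**2
A(2, z)*(-1534) = 2**2*(-1534) = 4*(-1534) = -6136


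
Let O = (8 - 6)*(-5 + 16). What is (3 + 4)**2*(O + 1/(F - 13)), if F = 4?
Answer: 9653/9 ≈ 1072.6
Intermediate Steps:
O = 22 (O = 2*11 = 22)
(3 + 4)**2*(O + 1/(F - 13)) = (3 + 4)**2*(22 + 1/(4 - 13)) = 7**2*(22 + 1/(-9)) = 49*(22 - 1/9) = 49*(197/9) = 9653/9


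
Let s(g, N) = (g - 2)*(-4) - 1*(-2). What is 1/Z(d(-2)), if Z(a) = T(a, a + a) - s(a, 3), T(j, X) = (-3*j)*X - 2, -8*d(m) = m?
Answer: -8/91 ≈ -0.087912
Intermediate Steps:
d(m) = -m/8
s(g, N) = 10 - 4*g (s(g, N) = (-2 + g)*(-4) + 2 = (8 - 4*g) + 2 = 10 - 4*g)
T(j, X) = -2 - 3*X*j (T(j, X) = -3*X*j - 2 = -2 - 3*X*j)
Z(a) = -12 - 6*a² + 4*a (Z(a) = (-2 - 3*(a + a)*a) - (10 - 4*a) = (-2 - 3*2*a*a) + (-10 + 4*a) = (-2 - 6*a²) + (-10 + 4*a) = -12 - 6*a² + 4*a)
1/Z(d(-2)) = 1/(-12 - 6*(-⅛*(-2))² + 4*(-⅛*(-2))) = 1/(-12 - 6*(¼)² + 4*(¼)) = 1/(-12 - 6*1/16 + 1) = 1/(-12 - 3/8 + 1) = 1/(-91/8) = -8/91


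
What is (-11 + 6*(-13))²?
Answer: 7921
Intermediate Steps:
(-11 + 6*(-13))² = (-11 - 78)² = (-89)² = 7921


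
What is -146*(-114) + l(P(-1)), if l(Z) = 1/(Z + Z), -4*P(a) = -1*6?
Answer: 49933/3 ≈ 16644.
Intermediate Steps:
P(a) = 3/2 (P(a) = -(-1)*6/4 = -¼*(-6) = 3/2)
l(Z) = 1/(2*Z)
-146*(-114) + l(P(-1)) = -146*(-114) + 1/(2*(3/2)) = 16644 + (½)*(⅔) = 16644 + ⅓ = 49933/3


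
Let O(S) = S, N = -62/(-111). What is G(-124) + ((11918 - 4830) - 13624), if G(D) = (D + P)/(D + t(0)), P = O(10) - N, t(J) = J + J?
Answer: -22487197/3441 ≈ -6535.1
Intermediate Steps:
N = 62/111 (N = -62*(-1/111) = 62/111 ≈ 0.55856)
t(J) = 2*J
P = 1048/111 (P = 10 - 1*62/111 = 10 - 62/111 = 1048/111 ≈ 9.4414)
G(D) = (1048/111 + D)/D (G(D) = (D + 1048/111)/(D + 2*0) = (1048/111 + D)/(D + 0) = (1048/111 + D)/D)
G(-124) + ((11918 - 4830) - 13624) = (1048/111 - 124)/(-124) + ((11918 - 4830) - 13624) = -1/124*(-12716/111) + (7088 - 13624) = 3179/3441 - 6536 = -22487197/3441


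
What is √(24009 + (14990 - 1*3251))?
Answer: 6*√993 ≈ 189.07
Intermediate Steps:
√(24009 + (14990 - 1*3251)) = √(24009 + (14990 - 3251)) = √(24009 + 11739) = √35748 = 6*√993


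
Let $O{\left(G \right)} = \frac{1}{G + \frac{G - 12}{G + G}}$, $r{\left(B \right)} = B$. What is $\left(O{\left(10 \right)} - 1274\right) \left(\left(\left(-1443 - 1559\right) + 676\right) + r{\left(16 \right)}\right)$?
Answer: $\frac{8828120}{3} \approx 2.9427 \cdot 10^{6}$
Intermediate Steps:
$O{\left(G \right)} = \frac{1}{G + \frac{-12 + G}{2 G}}$
$\left(O{\left(10 \right)} - 1274\right) \left(\left(\left(-1443 - 1559\right) + 676\right) + r{\left(16 \right)}\right) = \left(2 \cdot 10 \frac{1}{-12 + 10 + 2 \cdot 10^{2}} - 1274\right) \left(\left(\left(-1443 - 1559\right) + 676\right) + 16\right) = \left(2 \cdot 10 \frac{1}{-12 + 10 + 2 \cdot 100} - 1274\right) \left(\left(-3002 + 676\right) + 16\right) = \left(2 \cdot 10 \frac{1}{-12 + 10 + 200} - 1274\right) \left(-2326 + 16\right) = \left(2 \cdot 10 \cdot \frac{1}{198} - 1274\right) \left(-2310\right) = \left(\frac{10}{99} - 1274\right) \left(-2310\right) = \left(- \frac{126116}{99}\right) \left(-2310\right) = \frac{8828120}{3}$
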